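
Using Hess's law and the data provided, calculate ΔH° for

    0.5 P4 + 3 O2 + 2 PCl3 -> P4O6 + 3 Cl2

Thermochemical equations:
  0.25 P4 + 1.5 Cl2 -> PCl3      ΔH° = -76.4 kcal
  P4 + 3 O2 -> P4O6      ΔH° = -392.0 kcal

ΔH° = -239.2 kcal

equation 1 reversed and × 2 (PCl3 must end up as a reactant; ×2 to match 2 PCl3 in the target): (-2)·(-76.4) = +152.8 kcal
equation 2 as written (P4O6 already on the product side): -392.0 kcal
Combining the equations, ΔH° = (+152.8) + (-392.0) = -239.2 kcal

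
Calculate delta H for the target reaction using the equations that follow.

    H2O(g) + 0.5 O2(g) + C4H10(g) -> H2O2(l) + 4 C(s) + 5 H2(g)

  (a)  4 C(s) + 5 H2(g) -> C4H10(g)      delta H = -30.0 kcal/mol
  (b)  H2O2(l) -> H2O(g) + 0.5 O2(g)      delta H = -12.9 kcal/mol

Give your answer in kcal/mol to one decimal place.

delta H = 42.9 kcal/mol

(a) reversed (reverse to put C4H10(g) on the reactant side): +30.0 kcal/mol
(b) reversed (H2O2(l) must end up as a product): +12.9 kcal/mol
Summing the manipulated equations, delta H = (+30.0) + (+12.9) = 42.9 kcal/mol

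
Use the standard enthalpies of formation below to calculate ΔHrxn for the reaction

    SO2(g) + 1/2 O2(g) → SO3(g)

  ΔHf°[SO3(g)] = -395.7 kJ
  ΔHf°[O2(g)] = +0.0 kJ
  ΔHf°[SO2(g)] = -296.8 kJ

Products: 1·(-395.7) = -395.7
Reactants: 1·(-296.8) + 1/2·(+0.0) = -296.8
ΔHrxn = (-395.7) − (-296.8) = -98.9 kJ

ΔHrxn = -98.9 kJ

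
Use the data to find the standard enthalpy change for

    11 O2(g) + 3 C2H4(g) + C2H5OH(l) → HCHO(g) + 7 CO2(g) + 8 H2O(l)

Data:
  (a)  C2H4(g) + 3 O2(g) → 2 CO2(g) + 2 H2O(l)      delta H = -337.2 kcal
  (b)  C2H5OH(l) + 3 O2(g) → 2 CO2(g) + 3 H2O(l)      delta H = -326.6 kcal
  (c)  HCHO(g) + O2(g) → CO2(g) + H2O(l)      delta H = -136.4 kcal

(a) × 3: (3)·(-337.2) = -1011.6 kcal
(b) as written: -326.6 kcal
(c) reversed: +136.4 kcal
Since enthalpy is a state function, delta H = (3)·(-337.2) + (1)·(-326.6) + (-1)·(-136.4) = -1201.8 kcal

delta H = -1201.8 kcal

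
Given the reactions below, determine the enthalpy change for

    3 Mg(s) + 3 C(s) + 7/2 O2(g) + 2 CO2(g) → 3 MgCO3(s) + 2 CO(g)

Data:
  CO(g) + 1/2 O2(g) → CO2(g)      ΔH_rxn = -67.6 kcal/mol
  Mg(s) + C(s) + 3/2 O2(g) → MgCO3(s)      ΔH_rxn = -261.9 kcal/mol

ΔH_rxn = -650.5 kcal/mol

equation 1 reversed and × 2 (reverse to put CO(g) on the product side; scale by 2 for the 2 CO(g)): (-2)·(-67.6) = +135.2 kcal/mol
equation 2 × 3 (×3 to match 3 MgCO3(s) in the target): (3)·(-261.9) = -785.7 kcal/mol
ΔH_rxn = (-2)·(-67.6) + (3)·(-261.9) = -650.5 kcal/mol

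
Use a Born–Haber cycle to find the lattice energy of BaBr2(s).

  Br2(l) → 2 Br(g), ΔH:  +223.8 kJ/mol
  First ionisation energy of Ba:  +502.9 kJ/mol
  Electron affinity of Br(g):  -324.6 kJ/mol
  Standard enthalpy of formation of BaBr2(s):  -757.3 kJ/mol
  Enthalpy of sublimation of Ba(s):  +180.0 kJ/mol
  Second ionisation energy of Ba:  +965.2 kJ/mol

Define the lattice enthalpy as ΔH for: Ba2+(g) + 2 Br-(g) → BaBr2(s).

ΔHf° = 1·ΔHsub + 1·(ΣIE) + 1·D(Br2) + 2·EA + U
-757.3 = 1·(+180.0) + 1·(+1468.1) + 1·(+223.8) + 2·(-324.6) + U
U = -757.3 − (+1222.7) = -1980.0 kJ/mol

U = -1980.0 kJ/mol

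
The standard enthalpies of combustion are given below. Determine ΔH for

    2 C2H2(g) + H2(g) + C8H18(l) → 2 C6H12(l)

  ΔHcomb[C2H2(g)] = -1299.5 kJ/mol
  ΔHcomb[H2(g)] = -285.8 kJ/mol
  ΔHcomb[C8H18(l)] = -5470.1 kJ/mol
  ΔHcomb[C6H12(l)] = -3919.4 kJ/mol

Using ΔH = Σ nΔHc°(reactants) − Σ nΔHc°(products):
= [2·(-1299.5) + 1·(-285.8) + 1·(-5470.1)] − [2·(-3919.4)]
= -516.1 kJ/mol

ΔH = -516.1 kJ/mol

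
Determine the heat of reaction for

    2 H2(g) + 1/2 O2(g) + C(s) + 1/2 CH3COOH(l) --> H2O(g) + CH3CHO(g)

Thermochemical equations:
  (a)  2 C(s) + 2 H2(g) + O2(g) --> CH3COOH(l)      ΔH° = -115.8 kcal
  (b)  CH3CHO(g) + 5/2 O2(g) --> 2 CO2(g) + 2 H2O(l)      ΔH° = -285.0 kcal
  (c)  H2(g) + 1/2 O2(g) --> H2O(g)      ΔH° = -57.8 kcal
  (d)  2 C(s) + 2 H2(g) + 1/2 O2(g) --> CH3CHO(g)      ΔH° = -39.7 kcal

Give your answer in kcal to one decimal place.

ΔH° = -39.6 kcal

(a) reversed and × 1/2 (CH3COOH(l) must end up as a reactant; scale by 1/2 for the 1/2 CH3COOH(l)): (-1/2)·(-115.8) = +57.9 kcal
(b): not needed (H2O(l) appears nowhere else).
(c) as written (H2O(g) already on the product side): -57.8 kcal
(d) as written: -39.7 kcal
By Hess's law, ΔH° = (+57.9) + (-57.8) + (-39.7) = -39.6 kcal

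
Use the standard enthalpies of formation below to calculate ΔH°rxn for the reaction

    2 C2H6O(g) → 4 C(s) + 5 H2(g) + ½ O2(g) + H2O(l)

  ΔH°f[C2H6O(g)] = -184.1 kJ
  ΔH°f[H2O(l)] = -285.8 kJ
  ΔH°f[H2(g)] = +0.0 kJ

ΔH°rxn = 82.4 kJ

Products: 4·(+0.0) + 5·(+0.0) + 1/2·(+0.0) + 1·(-285.8) = -285.8
Reactants: 2·(-184.1) = -368.2
ΔH°rxn = (-285.8) − (-368.2) = 82.4 kJ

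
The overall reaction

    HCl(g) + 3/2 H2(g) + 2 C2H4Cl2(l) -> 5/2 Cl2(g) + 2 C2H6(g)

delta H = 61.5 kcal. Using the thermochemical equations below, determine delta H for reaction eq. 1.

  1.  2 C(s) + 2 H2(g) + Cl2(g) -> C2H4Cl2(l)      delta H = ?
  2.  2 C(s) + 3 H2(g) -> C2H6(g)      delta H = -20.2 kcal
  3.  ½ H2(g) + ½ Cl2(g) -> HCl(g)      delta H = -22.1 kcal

delta H = -39.9 kcal

eq. 1 reversed and × 2: contributes −2·x
eq. 2 × 2: (2)·(-20.2) = -40.4 kcal
eq. 3 reversed: +22.1 kcal
+61.5 = (-40.4) + (+22.1) − 2·x
x = (+61.5 − (-18.3)) / (-2) = -39.9 kcal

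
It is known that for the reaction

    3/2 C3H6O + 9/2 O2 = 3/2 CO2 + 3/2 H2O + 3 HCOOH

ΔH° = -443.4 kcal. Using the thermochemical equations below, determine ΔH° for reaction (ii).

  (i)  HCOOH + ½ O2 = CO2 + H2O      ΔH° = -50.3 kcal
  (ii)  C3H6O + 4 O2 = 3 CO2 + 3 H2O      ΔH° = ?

(i) reversed and × 3: (-3)·(-50.3) = +150.9 kcal
(ii) × 3/2: contributes 3/2·x
-443.4 = (+150.9) + 3/2·x
x = (-443.4 − (+150.9)) / (3/2) = -396.2 kcal

ΔH° = -396.2 kcal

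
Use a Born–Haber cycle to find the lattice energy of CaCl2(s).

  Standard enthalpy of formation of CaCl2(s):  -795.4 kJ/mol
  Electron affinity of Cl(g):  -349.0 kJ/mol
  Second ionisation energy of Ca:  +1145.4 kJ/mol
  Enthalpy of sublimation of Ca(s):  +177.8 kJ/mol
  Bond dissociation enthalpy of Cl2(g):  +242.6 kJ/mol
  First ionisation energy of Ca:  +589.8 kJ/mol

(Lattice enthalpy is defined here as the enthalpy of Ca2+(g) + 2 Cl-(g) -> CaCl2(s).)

U = -2253.0 kJ/mol

ΔHf° = 1·ΔHsub + 1·(ΣIE) + 1·D(Cl2) + 2·EA + U
-795.4 = 1·(+177.8) + 1·(+1735.2) + 1·(+242.6) + 2·(-349.0) + U
U = -795.4 − (+1457.6) = -2253.0 kJ/mol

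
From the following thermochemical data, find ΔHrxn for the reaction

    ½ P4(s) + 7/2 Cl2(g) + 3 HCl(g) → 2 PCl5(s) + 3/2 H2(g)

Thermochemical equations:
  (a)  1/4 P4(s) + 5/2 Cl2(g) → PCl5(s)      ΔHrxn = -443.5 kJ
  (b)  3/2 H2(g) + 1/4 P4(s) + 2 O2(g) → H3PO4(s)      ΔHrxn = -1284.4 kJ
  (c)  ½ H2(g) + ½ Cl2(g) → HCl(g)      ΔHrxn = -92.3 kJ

ΔHrxn = -610.1 kJ

(a) × 2: (2)·(-443.5) = -887.0 kJ
(b): not needed.
(c) reversed and × 3: (-3)·(-92.3) = +276.9 kJ
ΔHrxn = (2)·(-443.5) + (-3)·(-92.3) = -610.1 kJ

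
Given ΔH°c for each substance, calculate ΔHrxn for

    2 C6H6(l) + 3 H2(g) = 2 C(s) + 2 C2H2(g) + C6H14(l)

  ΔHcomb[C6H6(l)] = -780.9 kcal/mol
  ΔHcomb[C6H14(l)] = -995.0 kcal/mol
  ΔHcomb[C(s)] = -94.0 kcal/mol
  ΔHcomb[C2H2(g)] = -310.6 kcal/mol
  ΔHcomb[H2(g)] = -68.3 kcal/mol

With combustion enthalpies, reactants minus products:
= [2·(-780.9) + 3·(-68.3)] − [2·(-94.0) + 2·(-310.6) + 1·(-995.0)]
= 37.5 kcal/mol

ΔHrxn = 37.5 kcal/mol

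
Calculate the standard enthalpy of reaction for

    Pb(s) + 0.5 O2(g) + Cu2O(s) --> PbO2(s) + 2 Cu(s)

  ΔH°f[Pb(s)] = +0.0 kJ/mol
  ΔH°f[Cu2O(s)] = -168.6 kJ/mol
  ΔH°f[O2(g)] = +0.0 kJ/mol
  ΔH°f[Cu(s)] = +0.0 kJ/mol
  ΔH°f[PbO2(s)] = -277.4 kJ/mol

ΔH°rxn = Σ nΔHf°(products) − Σ nΔHf°(reactants).
Products: 1·(-277.4) + 2·(+0.0) = -277.4
Reactants: 1·(+0.0) + 1/2·(+0.0) + 1·(-168.6) = -168.6
ΔH_rxn = (-277.4) − (-168.6) = -108.8 kJ/mol

ΔH_rxn = -108.8 kJ/mol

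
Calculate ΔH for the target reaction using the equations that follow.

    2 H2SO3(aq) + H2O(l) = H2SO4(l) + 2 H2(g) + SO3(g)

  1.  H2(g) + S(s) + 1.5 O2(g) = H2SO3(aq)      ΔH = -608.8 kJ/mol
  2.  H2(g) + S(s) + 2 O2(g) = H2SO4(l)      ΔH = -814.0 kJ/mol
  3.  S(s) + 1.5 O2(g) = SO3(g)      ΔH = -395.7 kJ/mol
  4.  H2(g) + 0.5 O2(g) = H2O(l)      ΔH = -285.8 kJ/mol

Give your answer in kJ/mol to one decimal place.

ΔH = 293.7 kJ/mol

eq. 1 reversed and × 2 (H2SO3(aq) must end up as a reactant; scale by 2 for the 2 H2SO3(aq)): (-2)·(-608.8) = +1217.6 kJ/mol
eq. 2 as written (H2SO4(l) already on the product side): -814.0 kJ/mol
eq. 3 as written (SO3(g) already on the product side): -395.7 kJ/mol
eq. 4 reversed (reverse to put H2O(l) on the reactant side): +285.8 kJ/mol
ΔH = (+1217.6) + (-814.0) + (-395.7) + (+285.8) = 293.7 kJ/mol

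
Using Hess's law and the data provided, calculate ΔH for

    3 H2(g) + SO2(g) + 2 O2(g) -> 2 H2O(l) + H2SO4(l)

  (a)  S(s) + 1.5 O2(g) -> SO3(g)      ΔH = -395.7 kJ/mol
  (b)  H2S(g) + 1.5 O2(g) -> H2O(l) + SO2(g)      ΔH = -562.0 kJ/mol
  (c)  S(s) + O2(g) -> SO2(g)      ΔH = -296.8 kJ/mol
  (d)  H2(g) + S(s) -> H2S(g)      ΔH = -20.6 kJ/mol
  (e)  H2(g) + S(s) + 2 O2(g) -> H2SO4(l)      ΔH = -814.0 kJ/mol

(a): not needed.
(b) × 2: (2)·(-562.0) = -1124.0 kJ/mol
(c) reversed and × 3: (-3)·(-296.8) = +890.4 kJ/mol
(d) × 2: (2)·(-20.6) = -41.2 kJ/mol
(e) as written: -814.0 kJ/mol
Summing the manipulated equations, ΔH = (2)·(-562.0) + (-3)·(-296.8) + (2)·(-20.6) + (1)·(-814.0) = -1088.8 kJ/mol

ΔH = -1088.8 kJ/mol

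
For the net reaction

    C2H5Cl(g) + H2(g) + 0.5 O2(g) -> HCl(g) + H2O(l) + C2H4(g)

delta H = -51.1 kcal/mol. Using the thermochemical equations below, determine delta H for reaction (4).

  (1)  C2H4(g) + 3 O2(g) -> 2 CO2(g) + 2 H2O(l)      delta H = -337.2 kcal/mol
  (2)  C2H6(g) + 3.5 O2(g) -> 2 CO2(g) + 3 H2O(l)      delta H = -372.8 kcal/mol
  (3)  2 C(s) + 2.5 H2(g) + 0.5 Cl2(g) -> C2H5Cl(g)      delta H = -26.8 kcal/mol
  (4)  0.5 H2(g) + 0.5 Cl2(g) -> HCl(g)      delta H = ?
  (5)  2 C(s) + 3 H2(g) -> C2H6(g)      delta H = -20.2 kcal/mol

(1) reversed: +337.2 kcal/mol
(2) as written: -372.8 kcal/mol
(3) reversed: +26.8 kcal/mol
(4) as written: contributes x
(5) as written: -20.2 kcal/mol
-51.1 = (+337.2) + (-372.8) + (+26.8) + (-20.2) + x
x = (-51.1 − (-29.0)) / (1) = -22.1 kcal/mol

delta H = -22.1 kcal/mol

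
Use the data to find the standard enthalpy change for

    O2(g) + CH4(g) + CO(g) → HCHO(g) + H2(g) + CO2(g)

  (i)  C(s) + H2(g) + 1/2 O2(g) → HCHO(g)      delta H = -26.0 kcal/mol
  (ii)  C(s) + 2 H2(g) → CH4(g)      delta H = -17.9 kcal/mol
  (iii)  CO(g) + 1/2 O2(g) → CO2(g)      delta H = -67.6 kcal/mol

delta H = -75.7 kcal/mol

(i) as written: -26.0 kcal/mol
(ii) reversed: +17.9 kcal/mol
(iii) as written: -67.6 kcal/mol
delta H = (1)·(-26.0) + (-1)·(-17.9) + (1)·(-67.6) = -75.7 kcal/mol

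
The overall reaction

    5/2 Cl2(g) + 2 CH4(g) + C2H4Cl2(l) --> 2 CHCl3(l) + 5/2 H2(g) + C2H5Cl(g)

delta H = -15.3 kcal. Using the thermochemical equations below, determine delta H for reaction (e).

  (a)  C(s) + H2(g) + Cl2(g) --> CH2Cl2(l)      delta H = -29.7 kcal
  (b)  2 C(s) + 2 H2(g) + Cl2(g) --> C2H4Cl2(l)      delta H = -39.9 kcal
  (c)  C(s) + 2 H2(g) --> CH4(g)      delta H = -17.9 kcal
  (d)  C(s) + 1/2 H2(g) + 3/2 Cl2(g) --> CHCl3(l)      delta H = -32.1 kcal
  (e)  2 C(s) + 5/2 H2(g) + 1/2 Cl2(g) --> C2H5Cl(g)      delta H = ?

delta H = -26.8 kcal

(a): not needed.
(b) reversed: +39.9 kcal
(c) reversed and × 2: (-2)·(-17.9) = +35.8 kcal
(d) × 2: (2)·(-32.1) = -64.2 kcal
(e) as written: contributes x
-15.3 = (+39.9) + (+35.8) + (-64.2) + x
x = (-15.3 − (+11.5)) / (1) = -26.8 kcal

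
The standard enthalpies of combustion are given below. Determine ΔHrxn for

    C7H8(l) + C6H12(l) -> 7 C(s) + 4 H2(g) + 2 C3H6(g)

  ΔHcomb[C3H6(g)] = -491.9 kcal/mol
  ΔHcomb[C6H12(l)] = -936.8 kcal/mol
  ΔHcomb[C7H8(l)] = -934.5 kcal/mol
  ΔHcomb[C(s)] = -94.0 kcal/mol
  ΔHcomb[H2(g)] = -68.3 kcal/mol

ΔHrxn = 43.7 kcal/mol

Using ΔH = Σ nΔHc°(reactants) − Σ nΔHc°(products):
= [1·(-934.5) + 1·(-936.8)] − [7·(-94.0) + 4·(-68.3) + 2·(-491.9)]
= 43.7 kcal/mol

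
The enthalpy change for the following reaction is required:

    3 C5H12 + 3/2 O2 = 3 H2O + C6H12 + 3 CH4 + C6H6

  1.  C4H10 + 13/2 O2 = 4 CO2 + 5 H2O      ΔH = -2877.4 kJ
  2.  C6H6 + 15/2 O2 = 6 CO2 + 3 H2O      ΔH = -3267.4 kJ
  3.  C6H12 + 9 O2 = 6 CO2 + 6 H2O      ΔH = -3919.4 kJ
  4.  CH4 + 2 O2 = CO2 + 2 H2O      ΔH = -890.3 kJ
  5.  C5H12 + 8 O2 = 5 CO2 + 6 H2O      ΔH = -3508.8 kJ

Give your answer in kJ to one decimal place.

eq. 1: not needed (C4H10 appears nowhere else).
eq. 2 reversed (C6H6 must end up as a product): +3267.4 kJ
eq. 3 reversed (reverse to put C6H12 on the product side): +3919.4 kJ
eq. 4 reversed and × 3 (reverse to put CH4 on the product side; scale by 3 for the 3 CH4): (-3)·(-890.3) = +2670.9 kJ
eq. 5 × 3 (scale by 3 for the 3 C5H12): (3)·(-3508.8) = -10526.4 kJ
Combining the equations, ΔH = (-1)·(-3267.4) + (-1)·(-3919.4) + (-3)·(-890.3) + (3)·(-3508.8) = -668.7 kJ

ΔH = -668.7 kJ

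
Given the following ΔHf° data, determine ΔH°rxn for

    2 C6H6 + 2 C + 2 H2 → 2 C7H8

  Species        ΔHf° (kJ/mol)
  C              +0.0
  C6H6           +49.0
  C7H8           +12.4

Products: 2·(+12.4) = +24.8
Reactants: 2·(+49.0) + 2·(+0.0) + 2·(+0.0) = +98.0
ΔH°rxn = (+24.8) − (+98.0) = -73.2 kJ/mol

ΔH°rxn = -73.2 kJ/mol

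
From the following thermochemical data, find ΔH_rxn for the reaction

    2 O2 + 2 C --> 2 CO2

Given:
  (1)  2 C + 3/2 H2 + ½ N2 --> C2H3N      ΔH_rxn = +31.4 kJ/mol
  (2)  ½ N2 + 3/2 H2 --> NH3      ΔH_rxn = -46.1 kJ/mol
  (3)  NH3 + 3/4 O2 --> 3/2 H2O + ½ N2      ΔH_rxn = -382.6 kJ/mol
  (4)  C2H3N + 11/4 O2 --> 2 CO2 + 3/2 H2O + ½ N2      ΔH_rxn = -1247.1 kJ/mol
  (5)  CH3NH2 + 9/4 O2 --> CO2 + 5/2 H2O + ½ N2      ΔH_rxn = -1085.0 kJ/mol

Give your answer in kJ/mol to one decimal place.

(1) as written (C already on the reactant side): +31.4 kJ/mol
(2) reversed: +46.1 kJ/mol
(3) reversed: +382.6 kJ/mol
(4) as written: -1247.1 kJ/mol
(5): not needed (CH3NH2 appears nowhere else).
ΔH_rxn = (1)·(+31.4) + (-1)·(-46.1) + (-1)·(-382.6) + (1)·(-1247.1) = -787.0 kJ/mol

ΔH_rxn = -787.0 kJ/mol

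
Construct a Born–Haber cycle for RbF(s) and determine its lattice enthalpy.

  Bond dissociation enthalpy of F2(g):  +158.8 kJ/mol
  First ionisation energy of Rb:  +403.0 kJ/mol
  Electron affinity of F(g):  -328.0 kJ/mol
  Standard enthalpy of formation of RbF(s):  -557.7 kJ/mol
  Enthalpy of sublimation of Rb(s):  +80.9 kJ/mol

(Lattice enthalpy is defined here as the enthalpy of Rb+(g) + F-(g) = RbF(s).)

U = -793.0 kJ/mol

ΔHf° = 1·ΔHsub + 1·(ΣIE) + 1/2·D(F2) + 1·EA + U
-557.7 = 1·(+80.9) + 1·(+403.0) + 1/2·(+158.8) + 1·(-328.0) + U
U = -557.7 − (+235.3) = -793.0 kJ/mol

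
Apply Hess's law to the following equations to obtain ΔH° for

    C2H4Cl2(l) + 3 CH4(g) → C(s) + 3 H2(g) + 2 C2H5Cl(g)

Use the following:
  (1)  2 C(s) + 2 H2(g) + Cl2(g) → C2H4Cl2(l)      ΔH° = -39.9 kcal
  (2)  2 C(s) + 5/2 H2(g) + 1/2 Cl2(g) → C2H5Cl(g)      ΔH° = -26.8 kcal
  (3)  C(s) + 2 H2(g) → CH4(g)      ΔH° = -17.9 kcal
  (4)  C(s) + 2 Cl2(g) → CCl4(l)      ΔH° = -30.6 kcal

(1) reversed: +39.9 kcal
(2) × 2: (2)·(-26.8) = -53.6 kcal
(3) reversed and × 3: (-3)·(-17.9) = +53.7 kcal
(4): not needed.
Combining the equations, ΔH° = (-1)·(-39.9) + (2)·(-26.8) + (-3)·(-17.9) = 40.0 kcal

ΔH° = 40.0 kcal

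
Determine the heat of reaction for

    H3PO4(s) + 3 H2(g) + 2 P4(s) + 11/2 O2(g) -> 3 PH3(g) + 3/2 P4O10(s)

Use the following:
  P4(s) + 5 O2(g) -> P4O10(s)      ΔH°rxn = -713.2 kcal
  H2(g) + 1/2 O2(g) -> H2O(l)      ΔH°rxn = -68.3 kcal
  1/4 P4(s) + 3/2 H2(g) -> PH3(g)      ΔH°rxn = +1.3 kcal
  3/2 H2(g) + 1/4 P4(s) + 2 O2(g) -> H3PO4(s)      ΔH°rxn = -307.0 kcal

ΔH°rxn = -758.9 kcal

equation 1 × 3/2 (scale by 3/2 for the 3/2 P4O10(s)): (3/2)·(-713.2) = -1069.8 kcal
equation 2: not needed (H2O(l) appears nowhere else).
equation 3 × 3 (scale by 3 for the 3 PH3(g)): (3)·(+1.3) = +3.9 kcal
equation 4 reversed (reverse to put H3PO4(s) on the reactant side): +307.0 kcal
ΔH°rxn = (3/2)·(-713.2) + (3)·(+1.3) + (-1)·(-307.0) = -758.9 kcal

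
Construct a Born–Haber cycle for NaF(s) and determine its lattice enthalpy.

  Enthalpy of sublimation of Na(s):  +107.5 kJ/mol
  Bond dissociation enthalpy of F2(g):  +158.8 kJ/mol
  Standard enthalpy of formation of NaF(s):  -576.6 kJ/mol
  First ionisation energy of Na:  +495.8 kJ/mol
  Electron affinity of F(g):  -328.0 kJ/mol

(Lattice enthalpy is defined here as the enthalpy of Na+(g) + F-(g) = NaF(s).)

U = -931.3 kJ/mol

ΔHf° = 1·ΔHsub + 1·(ΣIE) + 1/2·D(F2) + 1·EA + U
-576.6 = 1·(+107.5) + 1·(+495.8) + 1/2·(+158.8) + 1·(-328.0) + U
U = -576.6 − (+354.7) = -931.3 kJ/mol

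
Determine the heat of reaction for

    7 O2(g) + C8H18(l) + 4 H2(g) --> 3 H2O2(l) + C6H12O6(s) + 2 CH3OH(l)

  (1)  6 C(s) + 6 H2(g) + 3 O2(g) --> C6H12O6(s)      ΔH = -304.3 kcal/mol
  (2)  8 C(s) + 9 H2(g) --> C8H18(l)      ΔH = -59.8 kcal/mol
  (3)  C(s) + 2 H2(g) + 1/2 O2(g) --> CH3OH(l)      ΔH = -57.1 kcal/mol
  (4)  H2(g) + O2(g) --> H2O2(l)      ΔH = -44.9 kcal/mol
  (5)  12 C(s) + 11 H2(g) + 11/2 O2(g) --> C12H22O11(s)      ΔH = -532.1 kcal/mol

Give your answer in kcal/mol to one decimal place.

(1) as written (C6H12O6(s) already on the product side): -304.3 kcal/mol
(2) reversed (C8H18(l) must end up as a reactant): +59.8 kcal/mol
(3) × 2 (scale by 2 for the 2 CH3OH(l)): (2)·(-57.1) = -114.2 kcal/mol
(4) × 3 (scale by 3 for the 3 H2O2(l)): (3)·(-44.9) = -134.7 kcal/mol
(5): not needed (C12H22O11(s) appears nowhere else).
Since enthalpy is a state function, ΔH = (-304.3) + (+59.8) + (-114.2) + (-134.7) = -493.4 kcal/mol

ΔH = -493.4 kcal/mol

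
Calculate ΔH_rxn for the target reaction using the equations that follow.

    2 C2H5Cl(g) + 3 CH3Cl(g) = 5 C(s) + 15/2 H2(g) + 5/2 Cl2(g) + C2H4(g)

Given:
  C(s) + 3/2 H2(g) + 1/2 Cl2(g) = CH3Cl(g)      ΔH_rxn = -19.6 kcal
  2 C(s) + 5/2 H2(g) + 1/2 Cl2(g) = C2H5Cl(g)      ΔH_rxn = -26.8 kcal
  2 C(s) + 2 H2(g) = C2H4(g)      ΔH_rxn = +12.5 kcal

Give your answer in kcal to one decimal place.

equation 1 reversed and × 3: (-3)·(-19.6) = +58.8 kcal
equation 2 reversed and × 2: (-2)·(-26.8) = +53.6 kcal
equation 3 as written: +12.5 kcal
ΔH_rxn = (+58.8) + (+53.6) + (+12.5) = 124.9 kcal

ΔH_rxn = 124.9 kcal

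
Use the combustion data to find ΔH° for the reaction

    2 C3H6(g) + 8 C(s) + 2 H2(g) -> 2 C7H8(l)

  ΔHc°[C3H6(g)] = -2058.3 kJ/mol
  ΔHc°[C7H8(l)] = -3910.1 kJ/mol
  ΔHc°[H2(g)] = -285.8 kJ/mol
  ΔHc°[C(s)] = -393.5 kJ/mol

ΔH° = -16.0 kJ/mol

With combustion enthalpies, reactants minus products:
= [2·(-2058.3) + 8·(-393.5) + 2·(-285.8)] − [2·(-3910.1)]
= -16.0 kJ/mol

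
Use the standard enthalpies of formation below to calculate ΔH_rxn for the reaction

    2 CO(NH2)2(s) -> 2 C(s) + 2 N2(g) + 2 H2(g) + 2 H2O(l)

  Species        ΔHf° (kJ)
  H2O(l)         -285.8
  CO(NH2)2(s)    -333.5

ΔH_rxn = 95.4 kJ

ΔH°rxn = Σ nΔHf°(products) − Σ nΔHf°(reactants).
Products: 2·(+0.0) + 2·(+0.0) + 2·(+0.0) + 2·(-285.8) = -571.6
Reactants: 2·(-333.5) = -667.0
ΔH_rxn = (-571.6) − (-667.0) = 95.4 kJ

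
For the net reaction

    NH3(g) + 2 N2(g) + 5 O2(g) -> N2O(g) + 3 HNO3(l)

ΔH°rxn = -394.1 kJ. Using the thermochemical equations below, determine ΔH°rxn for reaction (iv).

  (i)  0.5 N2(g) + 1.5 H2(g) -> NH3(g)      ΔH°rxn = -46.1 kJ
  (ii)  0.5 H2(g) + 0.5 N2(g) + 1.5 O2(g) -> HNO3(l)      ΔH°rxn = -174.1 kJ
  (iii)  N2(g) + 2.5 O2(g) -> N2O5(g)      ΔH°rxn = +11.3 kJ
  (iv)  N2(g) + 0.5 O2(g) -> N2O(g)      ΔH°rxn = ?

(i) reversed (NH3(g) must end up as a reactant): +46.1 kJ
(ii) × 3 (×3 to match 3 HNO3(l) in the target): (3)·(-174.1) = -522.3 kJ
(iii): not needed (N2O5(g) appears nowhere else).
(iv) as written (N2O(g) already on the product side): contributes x
-394.1 = (+46.1) + (-522.3) + x
x = (-394.1 − (-476.2)) / (1) = 82.1 kJ

ΔH°rxn = 82.1 kJ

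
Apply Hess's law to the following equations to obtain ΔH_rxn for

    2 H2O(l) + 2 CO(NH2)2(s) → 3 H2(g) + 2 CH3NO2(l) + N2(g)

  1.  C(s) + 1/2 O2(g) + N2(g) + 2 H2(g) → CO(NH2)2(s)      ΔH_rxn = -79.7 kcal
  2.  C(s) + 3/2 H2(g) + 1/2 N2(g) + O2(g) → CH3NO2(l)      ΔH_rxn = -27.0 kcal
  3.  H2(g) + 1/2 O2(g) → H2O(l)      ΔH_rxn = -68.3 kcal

ΔH_rxn = 242.0 kcal

eq. 1 reversed and × 2: (-2)·(-79.7) = +159.4 kcal
eq. 2 × 2: (2)·(-27.0) = -54.0 kcal
eq. 3 reversed and × 2: (-2)·(-68.3) = +136.6 kcal
Summing the manipulated equations, ΔH_rxn = (-2)·(-79.7) + (2)·(-27.0) + (-2)·(-68.3) = 242.0 kcal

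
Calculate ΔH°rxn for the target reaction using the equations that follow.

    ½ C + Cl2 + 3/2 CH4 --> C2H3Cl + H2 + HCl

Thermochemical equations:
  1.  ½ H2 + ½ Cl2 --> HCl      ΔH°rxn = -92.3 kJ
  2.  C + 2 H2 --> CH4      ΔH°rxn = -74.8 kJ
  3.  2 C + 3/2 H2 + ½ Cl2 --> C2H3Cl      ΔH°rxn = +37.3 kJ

eq. 1 as written: -92.3 kJ
eq. 2 reversed and × 3/2: (-3/2)·(-74.8) = +112.2 kJ
eq. 3 as written: +37.3 kJ
Combining the equations, ΔH°rxn = (1)·(-92.3) + (-3/2)·(-74.8) + (1)·(+37.3) = 57.2 kJ

ΔH°rxn = 57.2 kJ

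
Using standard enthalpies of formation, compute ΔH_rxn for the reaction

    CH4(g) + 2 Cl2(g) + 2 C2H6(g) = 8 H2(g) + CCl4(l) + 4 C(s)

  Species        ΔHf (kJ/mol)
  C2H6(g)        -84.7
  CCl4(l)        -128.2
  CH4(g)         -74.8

Products: 8·(+0.0) + 1·(-128.2) + 4·(+0.0) = -128.2
Reactants: 1·(-74.8) + 2·(+0.0) + 2·(-84.7) = -244.2
ΔH_rxn = (-128.2) − (-244.2) = 116.0 kJ/mol

ΔH_rxn = 116.0 kJ/mol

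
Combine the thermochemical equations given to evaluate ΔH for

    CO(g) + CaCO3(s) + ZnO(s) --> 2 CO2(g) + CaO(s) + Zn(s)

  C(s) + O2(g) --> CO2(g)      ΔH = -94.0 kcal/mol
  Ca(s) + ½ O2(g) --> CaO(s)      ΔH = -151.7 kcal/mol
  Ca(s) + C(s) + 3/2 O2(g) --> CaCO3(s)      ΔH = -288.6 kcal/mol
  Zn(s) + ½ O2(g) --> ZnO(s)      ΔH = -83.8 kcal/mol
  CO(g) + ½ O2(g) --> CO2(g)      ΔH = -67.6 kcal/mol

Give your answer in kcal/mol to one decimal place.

equation 1 as written: -94.0 kcal/mol
equation 2 as written (CaO(s) already on the product side): -151.7 kcal/mol
equation 3 reversed (CaCO3(s) must end up as a reactant): +288.6 kcal/mol
equation 4 reversed (reverse to put ZnO(s) on the reactant side): +83.8 kcal/mol
equation 5 as written (CO(g) already on the reactant side): -67.6 kcal/mol
By Hess's law, ΔH = (1)·(-94.0) + (1)·(-151.7) + (-1)·(-288.6) + (-1)·(-83.8) + (1)·(-67.6) = 59.1 kcal/mol

ΔH = 59.1 kcal/mol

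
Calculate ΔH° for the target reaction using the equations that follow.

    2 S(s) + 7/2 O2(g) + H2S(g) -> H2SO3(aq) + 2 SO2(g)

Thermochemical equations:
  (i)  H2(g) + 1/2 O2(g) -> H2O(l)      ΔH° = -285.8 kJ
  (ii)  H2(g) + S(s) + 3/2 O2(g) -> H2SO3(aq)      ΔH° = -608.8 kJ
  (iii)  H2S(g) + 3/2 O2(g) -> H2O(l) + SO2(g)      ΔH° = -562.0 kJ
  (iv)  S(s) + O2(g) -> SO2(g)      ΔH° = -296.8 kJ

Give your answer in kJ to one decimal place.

ΔH° = -1181.8 kJ

(i) reversed: +285.8 kJ
(ii) as written (H2SO3(aq) already on the product side): -608.8 kJ
(iii) as written (H2S(g) already on the reactant side): -562.0 kJ
(iv) as written: -296.8 kJ
ΔH° = (+285.8) + (-608.8) + (-562.0) + (-296.8) = -1181.8 kJ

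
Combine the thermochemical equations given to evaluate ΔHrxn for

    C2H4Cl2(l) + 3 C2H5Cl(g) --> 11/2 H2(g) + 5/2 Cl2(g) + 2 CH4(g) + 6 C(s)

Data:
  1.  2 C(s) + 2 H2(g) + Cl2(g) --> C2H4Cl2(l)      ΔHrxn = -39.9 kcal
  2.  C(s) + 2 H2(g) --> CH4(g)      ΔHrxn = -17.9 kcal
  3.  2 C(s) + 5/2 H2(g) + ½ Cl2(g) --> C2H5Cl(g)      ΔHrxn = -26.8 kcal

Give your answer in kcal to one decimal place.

ΔHrxn = 84.5 kcal

eq. 1 reversed: +39.9 kcal
eq. 2 × 2: (2)·(-17.9) = -35.8 kcal
eq. 3 reversed and × 3: (-3)·(-26.8) = +80.4 kcal
Combining the equations, ΔHrxn = (-1)·(-39.9) + (2)·(-17.9) + (-3)·(-26.8) = 84.5 kcal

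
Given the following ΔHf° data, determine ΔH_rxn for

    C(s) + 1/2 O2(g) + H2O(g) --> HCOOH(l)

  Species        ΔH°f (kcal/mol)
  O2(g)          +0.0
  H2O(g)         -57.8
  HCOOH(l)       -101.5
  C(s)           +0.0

ΔH_rxn = -43.7 kcal/mol

Products: 1·(-101.5) = -101.5
Reactants: 1·(+0.0) + 1/2·(+0.0) + 1·(-57.8) = -57.8
ΔH_rxn = (-101.5) − (-57.8) = -43.7 kcal/mol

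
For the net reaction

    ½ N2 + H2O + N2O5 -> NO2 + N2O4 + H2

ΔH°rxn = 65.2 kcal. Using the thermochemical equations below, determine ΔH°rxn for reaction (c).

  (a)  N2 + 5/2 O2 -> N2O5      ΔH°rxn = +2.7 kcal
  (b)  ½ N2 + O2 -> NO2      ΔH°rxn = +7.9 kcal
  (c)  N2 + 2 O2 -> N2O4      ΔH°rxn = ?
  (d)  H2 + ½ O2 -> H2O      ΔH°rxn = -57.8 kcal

ΔH°rxn = 2.2 kcal

(a) reversed (N2O5 must end up as a reactant): -2.7 kcal
(b) as written (NO2 already on the product side): +7.9 kcal
(c) as written (N2O4 already on the product side): contributes x
(d) reversed (reverse to put H2O on the reactant side): +57.8 kcal
+65.2 = (-2.7) + (+7.9) + (+57.8) + x
x = (+65.2 − (+63.0)) / (1) = 2.2 kcal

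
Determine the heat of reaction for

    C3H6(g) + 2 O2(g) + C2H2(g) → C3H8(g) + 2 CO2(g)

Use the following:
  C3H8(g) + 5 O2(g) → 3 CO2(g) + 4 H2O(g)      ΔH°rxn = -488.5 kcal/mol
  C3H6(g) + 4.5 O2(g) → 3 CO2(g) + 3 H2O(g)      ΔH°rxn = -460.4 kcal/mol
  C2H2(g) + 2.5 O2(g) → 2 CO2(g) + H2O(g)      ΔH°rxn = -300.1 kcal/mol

ΔH°rxn = -272.0 kcal/mol

equation 1 reversed (C3H8(g) must end up as a product): +488.5 kcal/mol
equation 2 as written (C3H6(g) already on the reactant side): -460.4 kcal/mol
equation 3 as written (C2H2(g) already on the reactant side): -300.1 kcal/mol
Combining the equations, ΔH°rxn = (-1)·(-488.5) + (1)·(-460.4) + (1)·(-300.1) = -272.0 kcal/mol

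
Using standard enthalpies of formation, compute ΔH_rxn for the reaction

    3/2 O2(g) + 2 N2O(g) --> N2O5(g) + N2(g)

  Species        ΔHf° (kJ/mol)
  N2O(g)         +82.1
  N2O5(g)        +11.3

ΔH_rxn = -152.9 kJ/mol

ΔH°rxn = Σ nΔHf°(products) − Σ nΔHf°(reactants).
Products: 1·(+11.3) + 1·(+0.0) = +11.3
Reactants: 3/2·(+0.0) + 2·(+82.1) = +164.2
ΔH_rxn = (+11.3) − (+164.2) = -152.9 kJ/mol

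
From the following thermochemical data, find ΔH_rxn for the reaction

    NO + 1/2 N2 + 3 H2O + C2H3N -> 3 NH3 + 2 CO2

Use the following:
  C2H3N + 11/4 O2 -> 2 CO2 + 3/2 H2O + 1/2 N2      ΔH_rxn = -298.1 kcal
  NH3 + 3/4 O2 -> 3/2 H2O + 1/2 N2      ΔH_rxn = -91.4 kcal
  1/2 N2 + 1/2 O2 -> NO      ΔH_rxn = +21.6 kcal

ΔH_rxn = -45.5 kcal

equation 1 as written (C2H3N already on the reactant side): -298.1 kcal
equation 2 reversed and × 3 (reverse to put NH3 on the product side; scale by 3 for the 3 NH3): (-3)·(-91.4) = +274.2 kcal
equation 3 reversed (reverse to put NO on the reactant side): -21.6 kcal
ΔH_rxn = (-298.1) + (+274.2) + (-21.6) = -45.5 kcal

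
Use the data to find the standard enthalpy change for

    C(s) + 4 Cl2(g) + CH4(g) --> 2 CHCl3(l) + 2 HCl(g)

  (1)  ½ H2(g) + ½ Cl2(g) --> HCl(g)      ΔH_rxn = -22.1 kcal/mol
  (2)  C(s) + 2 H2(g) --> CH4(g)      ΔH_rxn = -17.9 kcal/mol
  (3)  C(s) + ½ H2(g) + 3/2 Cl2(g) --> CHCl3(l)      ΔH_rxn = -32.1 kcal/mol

(1) × 2 (×2 to match 2 HCl(g) in the target): (2)·(-22.1) = -44.2 kcal/mol
(2) reversed (CH4(g) must end up as a reactant): +17.9 kcal/mol
(3) × 2 (scale by 2 for the 2 CHCl3(l)): (2)·(-32.1) = -64.2 kcal/mol
ΔH_rxn = (-44.2) + (+17.9) + (-64.2) = -90.5 kcal/mol

ΔH_rxn = -90.5 kcal/mol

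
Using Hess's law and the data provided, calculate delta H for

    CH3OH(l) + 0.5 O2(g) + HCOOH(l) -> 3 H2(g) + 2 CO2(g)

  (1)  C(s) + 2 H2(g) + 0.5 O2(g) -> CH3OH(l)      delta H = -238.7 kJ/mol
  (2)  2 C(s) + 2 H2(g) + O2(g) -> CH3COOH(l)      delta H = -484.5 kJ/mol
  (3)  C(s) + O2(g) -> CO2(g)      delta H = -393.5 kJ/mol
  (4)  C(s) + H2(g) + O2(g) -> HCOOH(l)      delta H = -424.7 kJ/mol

delta H = -123.6 kJ/mol

(1) reversed (CH3OH(l) must end up as a reactant): +238.7 kJ/mol
(2): not needed (CH3COOH(l) appears nowhere else).
(3) × 2 (scale by 2 for the 2 CO2(g)): (2)·(-393.5) = -787.0 kJ/mol
(4) reversed (HCOOH(l) must end up as a reactant): +424.7 kJ/mol
Since enthalpy is a state function, delta H = (+238.7) + (-787.0) + (+424.7) = -123.6 kJ/mol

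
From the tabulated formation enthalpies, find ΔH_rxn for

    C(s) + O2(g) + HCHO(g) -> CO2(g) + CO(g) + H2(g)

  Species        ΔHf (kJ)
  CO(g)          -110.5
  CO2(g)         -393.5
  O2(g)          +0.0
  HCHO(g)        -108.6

ΔH_rxn = -395.4 kJ

Products: 1·(-393.5) + 1·(-110.5) + 1·(+0.0) = -504.0
Reactants: 1·(+0.0) + 1·(+0.0) + 1·(-108.6) = -108.6
ΔH_rxn = (-504.0) − (-108.6) = -395.4 kJ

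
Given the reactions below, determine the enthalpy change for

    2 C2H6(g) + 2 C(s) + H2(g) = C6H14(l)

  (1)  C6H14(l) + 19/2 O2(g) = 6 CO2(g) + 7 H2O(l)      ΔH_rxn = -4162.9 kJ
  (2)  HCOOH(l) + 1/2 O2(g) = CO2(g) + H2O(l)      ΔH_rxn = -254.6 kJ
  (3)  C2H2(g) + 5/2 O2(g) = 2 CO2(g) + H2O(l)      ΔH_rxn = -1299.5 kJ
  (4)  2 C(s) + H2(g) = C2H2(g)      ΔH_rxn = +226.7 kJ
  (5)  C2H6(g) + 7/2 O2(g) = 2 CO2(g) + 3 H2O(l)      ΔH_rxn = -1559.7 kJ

ΔH_rxn = -29.3 kJ

(1) reversed: +4162.9 kJ
(2): not needed.
(3) as written: -1299.5 kJ
(4) as written: +226.7 kJ
(5) × 2: (2)·(-1559.7) = -3119.4 kJ
Summing the manipulated equations, ΔH_rxn = (-1)·(-4162.9) + (1)·(-1299.5) + (1)·(+226.7) + (2)·(-1559.7) = -29.3 kJ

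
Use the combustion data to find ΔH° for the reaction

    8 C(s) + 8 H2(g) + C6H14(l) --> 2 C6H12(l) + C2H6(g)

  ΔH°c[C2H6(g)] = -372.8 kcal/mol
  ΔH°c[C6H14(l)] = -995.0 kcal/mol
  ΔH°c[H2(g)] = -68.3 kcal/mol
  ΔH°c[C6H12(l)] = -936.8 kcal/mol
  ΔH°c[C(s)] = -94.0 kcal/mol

ΔH° = -47.0 kcal/mol

With combustion enthalpies, reactants minus products:
= [8·(-94.0) + 8·(-68.3) + 1·(-995.0)] − [2·(-936.8) + 1·(-372.8)]
= -47.0 kcal/mol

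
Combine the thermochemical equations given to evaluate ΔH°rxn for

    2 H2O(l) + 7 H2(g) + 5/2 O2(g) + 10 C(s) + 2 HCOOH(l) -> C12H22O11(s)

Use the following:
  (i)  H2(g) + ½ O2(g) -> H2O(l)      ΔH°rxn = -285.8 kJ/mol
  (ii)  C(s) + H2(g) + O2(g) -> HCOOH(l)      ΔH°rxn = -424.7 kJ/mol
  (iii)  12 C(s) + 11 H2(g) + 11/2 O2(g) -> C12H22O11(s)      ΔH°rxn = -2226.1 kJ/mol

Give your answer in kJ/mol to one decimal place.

ΔH°rxn = -805.1 kJ/mol

(i) reversed and × 2: (-2)·(-285.8) = +571.6 kJ/mol
(ii) reversed and × 2: (-2)·(-424.7) = +849.4 kJ/mol
(iii) as written: -2226.1 kJ/mol
By Hess's law, ΔH°rxn = (+571.6) + (+849.4) + (-2226.1) = -805.1 kJ/mol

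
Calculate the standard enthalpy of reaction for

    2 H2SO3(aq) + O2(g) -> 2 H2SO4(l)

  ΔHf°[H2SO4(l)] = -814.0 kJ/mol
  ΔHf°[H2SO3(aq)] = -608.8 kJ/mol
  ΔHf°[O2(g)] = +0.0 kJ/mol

ΔH°rxn = Σ nΔHf°(products) − Σ nΔHf°(reactants).
Products: 2·(-814.0) = -1628.0
Reactants: 2·(-608.8) + 1·(+0.0) = -1217.6
ΔH_rxn = (-1628.0) − (-1217.6) = -410.4 kJ/mol

ΔH_rxn = -410.4 kJ/mol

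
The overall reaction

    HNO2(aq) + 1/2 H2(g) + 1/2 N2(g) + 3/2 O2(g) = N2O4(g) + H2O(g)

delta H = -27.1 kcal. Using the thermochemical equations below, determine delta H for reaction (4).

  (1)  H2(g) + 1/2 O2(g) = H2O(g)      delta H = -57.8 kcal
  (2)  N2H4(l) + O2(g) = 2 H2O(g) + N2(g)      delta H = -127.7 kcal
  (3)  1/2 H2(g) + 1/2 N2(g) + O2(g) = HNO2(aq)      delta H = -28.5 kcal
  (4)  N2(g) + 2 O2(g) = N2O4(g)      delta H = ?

(1) as written: -57.8 kcal
(2): not needed.
(3) reversed: +28.5 kcal
(4) as written: contributes x
-27.1 = (-57.8) + (+28.5) + x
x = (-27.1 − (-29.3)) / (1) = 2.2 kcal

delta H = 2.2 kcal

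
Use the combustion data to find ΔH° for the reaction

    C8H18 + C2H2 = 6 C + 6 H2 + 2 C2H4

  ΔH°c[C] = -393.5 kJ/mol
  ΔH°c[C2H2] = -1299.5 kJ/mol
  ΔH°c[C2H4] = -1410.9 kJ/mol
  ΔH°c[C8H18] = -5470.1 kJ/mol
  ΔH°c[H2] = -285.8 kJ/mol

ΔH° = 128.0 kJ/mol

Using ΔH = Σ nΔHc°(reactants) − Σ nΔHc°(products):
= [1·(-5470.1) + 1·(-1299.5)] − [6·(-393.5) + 6·(-285.8) + 2·(-1410.9)]
= 128.0 kJ/mol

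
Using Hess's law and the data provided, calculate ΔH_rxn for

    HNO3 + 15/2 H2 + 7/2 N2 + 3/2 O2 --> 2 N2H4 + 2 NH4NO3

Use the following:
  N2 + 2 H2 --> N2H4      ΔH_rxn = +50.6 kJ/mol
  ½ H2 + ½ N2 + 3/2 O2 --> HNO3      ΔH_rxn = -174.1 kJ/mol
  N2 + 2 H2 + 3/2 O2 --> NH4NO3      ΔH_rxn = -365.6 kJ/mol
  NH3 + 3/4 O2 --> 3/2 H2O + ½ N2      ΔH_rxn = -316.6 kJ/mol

ΔH_rxn = -455.9 kJ/mol

equation 1 × 2: (2)·(+50.6) = +101.2 kJ/mol
equation 2 reversed: +174.1 kJ/mol
equation 3 × 2: (2)·(-365.6) = -731.2 kJ/mol
equation 4: not needed.
ΔH_rxn = (+101.2) + (+174.1) + (-731.2) = -455.9 kJ/mol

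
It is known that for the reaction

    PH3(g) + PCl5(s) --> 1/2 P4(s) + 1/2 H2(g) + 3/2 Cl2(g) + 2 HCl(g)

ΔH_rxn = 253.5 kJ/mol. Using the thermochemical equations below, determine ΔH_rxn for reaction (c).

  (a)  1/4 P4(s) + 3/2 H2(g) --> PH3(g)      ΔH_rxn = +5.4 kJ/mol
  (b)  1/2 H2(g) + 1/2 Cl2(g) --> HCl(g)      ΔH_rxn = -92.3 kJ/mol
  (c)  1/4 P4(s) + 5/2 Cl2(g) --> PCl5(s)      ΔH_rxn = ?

ΔH_rxn = -443.5 kJ/mol

(a) reversed (PH3(g) must end up as a reactant): -5.4 kJ/mol
(b) × 2 (scale by 2 for the 2 HCl(g)): (2)·(-92.3) = -184.6 kJ/mol
(c) reversed (reverse to put PCl5(s) on the reactant side): contributes −x
+253.5 = (-5.4) + (-184.6) − x
x = (+253.5 − (-190.0)) / (-1) = -443.5 kJ/mol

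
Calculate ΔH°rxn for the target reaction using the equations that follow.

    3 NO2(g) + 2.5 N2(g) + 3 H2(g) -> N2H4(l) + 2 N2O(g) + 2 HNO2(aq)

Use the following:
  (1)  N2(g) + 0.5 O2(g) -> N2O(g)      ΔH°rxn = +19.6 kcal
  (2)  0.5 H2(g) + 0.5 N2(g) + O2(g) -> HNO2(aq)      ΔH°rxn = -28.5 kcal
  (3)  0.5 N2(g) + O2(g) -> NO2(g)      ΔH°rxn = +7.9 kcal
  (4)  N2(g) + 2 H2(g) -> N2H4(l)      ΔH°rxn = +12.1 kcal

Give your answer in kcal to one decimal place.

ΔH°rxn = -29.4 kcal

(1) × 2 (×2 to match 2 N2O(g) in the target): (2)·(+19.6) = +39.2 kcal
(2) × 2 (×2 to match 2 HNO2(aq) in the target): (2)·(-28.5) = -57.0 kcal
(3) reversed and × 3 (NO2(g) must end up as a reactant; scale by 3 for the 3 NO2(g)): (-3)·(+7.9) = -23.7 kcal
(4) as written (N2H4(l) already on the product side): +12.1 kcal
Combining the equations, ΔH°rxn = (+39.2) + (-57.0) + (-23.7) + (+12.1) = -29.4 kcal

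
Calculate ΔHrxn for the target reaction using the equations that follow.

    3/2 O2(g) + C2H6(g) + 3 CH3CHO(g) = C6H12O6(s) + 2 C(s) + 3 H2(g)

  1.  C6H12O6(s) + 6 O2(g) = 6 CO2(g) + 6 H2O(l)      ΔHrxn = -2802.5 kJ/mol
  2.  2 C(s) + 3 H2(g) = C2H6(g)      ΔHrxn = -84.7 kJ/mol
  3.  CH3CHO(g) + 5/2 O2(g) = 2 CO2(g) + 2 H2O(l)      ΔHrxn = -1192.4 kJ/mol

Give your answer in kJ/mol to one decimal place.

eq. 1 reversed (reverse to put C6H12O6(s) on the product side): +2802.5 kJ/mol
eq. 2 reversed (reverse to put C2H6(g) on the reactant side): +84.7 kJ/mol
eq. 3 × 3 (scale by 3 for the 3 CH3CHO(g)): (3)·(-1192.4) = -3577.2 kJ/mol
ΔHrxn = (-1)·(-2802.5) + (-1)·(-84.7) + (3)·(-1192.4) = -690.0 kJ/mol

ΔHrxn = -690.0 kJ/mol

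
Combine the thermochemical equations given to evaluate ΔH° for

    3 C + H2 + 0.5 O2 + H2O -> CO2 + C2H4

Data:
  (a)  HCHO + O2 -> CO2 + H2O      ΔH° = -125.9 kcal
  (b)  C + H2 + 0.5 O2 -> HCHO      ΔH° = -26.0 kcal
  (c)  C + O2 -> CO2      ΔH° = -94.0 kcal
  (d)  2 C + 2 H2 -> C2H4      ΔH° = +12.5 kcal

ΔH° = -23.6 kcal

(a) reversed (H2O must end up as a reactant): +125.9 kcal
(b) reversed: +26.0 kcal
(c) × 2: (2)·(-94.0) = -188.0 kcal
(d) as written (C2H4 already on the product side): +12.5 kcal
Since enthalpy is a state function, ΔH° = (-1)·(-125.9) + (-1)·(-26.0) + (2)·(-94.0) + (1)·(+12.5) = -23.6 kcal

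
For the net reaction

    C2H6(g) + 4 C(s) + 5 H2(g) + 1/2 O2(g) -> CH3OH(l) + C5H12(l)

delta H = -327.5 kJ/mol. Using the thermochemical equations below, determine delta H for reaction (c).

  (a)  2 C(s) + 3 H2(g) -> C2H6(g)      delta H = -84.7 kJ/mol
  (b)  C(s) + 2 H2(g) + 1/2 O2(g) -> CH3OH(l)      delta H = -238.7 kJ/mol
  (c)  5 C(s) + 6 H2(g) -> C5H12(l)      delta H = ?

delta H = -173.5 kJ/mol

(a) reversed (C2H6(g) must end up as a reactant): +84.7 kJ/mol
(b) as written (CH3OH(l) already on the product side): -238.7 kJ/mol
(c) as written (C5H12(l) already on the product side): contributes x
-327.5 = (+84.7) + (-238.7) + x
x = (-327.5 − (-154.0)) / (1) = -173.5 kJ/mol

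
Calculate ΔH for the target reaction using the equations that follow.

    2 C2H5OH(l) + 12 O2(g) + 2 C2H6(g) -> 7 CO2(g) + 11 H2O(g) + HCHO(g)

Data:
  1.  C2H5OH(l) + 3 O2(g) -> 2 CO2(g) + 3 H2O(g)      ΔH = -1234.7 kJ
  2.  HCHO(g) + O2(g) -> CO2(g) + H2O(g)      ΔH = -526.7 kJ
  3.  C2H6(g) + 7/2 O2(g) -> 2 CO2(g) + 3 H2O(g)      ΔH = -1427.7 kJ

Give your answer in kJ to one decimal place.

eq. 1 × 2: (2)·(-1234.7) = -2469.4 kJ
eq. 2 reversed: +526.7 kJ
eq. 3 × 2: (2)·(-1427.7) = -2855.4 kJ
Combining the equations, ΔH = (2)·(-1234.7) + (-1)·(-526.7) + (2)·(-1427.7) = -4798.1 kJ

ΔH = -4798.1 kJ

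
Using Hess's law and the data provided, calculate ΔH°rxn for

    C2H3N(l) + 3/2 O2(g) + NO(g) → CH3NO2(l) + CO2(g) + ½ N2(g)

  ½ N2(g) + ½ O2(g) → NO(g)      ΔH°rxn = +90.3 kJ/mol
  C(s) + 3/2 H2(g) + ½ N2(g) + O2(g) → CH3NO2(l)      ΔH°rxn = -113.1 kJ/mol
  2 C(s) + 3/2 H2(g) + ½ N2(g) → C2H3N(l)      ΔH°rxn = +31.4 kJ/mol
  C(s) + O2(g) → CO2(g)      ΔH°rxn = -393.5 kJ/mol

equation 1 reversed: -90.3 kJ/mol
equation 2 as written: -113.1 kJ/mol
equation 3 reversed: -31.4 kJ/mol
equation 4 as written: -393.5 kJ/mol
ΔH°rxn = (-90.3) + (-113.1) + (-31.4) + (-393.5) = -628.3 kJ/mol

ΔH°rxn = -628.3 kJ/mol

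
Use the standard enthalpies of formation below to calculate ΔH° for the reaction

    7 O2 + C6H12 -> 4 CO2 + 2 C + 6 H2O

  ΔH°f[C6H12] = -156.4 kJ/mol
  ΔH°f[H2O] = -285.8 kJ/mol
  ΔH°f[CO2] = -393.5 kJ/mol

ΔH° = -3132.4 kJ/mol

Products: 4·(-393.5) + 2·(+0.0) + 6·(-285.8) = -3288.8
Reactants: 7·(+0.0) + 1·(-156.4) = -156.4
ΔH° = (-3288.8) − (-156.4) = -3132.4 kJ/mol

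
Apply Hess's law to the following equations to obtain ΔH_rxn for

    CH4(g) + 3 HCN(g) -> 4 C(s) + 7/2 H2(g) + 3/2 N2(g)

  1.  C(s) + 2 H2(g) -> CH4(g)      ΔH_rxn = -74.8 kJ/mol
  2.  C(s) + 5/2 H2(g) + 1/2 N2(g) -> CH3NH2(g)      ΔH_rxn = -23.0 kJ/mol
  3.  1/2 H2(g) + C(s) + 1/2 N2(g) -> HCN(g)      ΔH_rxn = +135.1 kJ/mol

ΔH_rxn = -330.5 kJ/mol

eq. 1 reversed: +74.8 kJ/mol
eq. 2: not needed.
eq. 3 reversed and × 3: (-3)·(+135.1) = -405.3 kJ/mol
Summing the manipulated equations, ΔH_rxn = (+74.8) + (-405.3) = -330.5 kJ/mol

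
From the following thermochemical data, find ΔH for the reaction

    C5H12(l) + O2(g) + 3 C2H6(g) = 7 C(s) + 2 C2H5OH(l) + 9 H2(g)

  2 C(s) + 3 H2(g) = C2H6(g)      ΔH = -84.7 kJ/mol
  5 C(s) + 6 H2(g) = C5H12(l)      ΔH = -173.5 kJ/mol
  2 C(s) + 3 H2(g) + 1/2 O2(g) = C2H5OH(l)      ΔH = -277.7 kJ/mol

ΔH = -127.8 kJ/mol

equation 1 reversed and × 3 (C2H6(g) must end up as a reactant; scale by 3 for the 3 C2H6(g)): (-3)·(-84.7) = +254.1 kJ/mol
equation 2 reversed (reverse to put C5H12(l) on the reactant side): +173.5 kJ/mol
equation 3 × 2 (scale by 2 for the 2 C2H5OH(l)): (2)·(-277.7) = -555.4 kJ/mol
ΔH = (-3)·(-84.7) + (-1)·(-173.5) + (2)·(-277.7) = -127.8 kJ/mol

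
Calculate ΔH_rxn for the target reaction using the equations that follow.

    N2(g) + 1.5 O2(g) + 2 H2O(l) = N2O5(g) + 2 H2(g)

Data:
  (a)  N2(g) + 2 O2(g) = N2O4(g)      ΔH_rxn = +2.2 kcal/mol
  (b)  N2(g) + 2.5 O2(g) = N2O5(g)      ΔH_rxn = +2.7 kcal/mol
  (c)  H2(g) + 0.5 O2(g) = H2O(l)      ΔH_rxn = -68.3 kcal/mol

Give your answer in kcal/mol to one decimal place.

ΔH_rxn = 139.3 kcal/mol

(a): not needed.
(b) as written: +2.7 kcal/mol
(c) reversed and × 2: (-2)·(-68.3) = +136.6 kcal/mol
By Hess's law, ΔH_rxn = (1)·(+2.7) + (-2)·(-68.3) = 139.3 kcal/mol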